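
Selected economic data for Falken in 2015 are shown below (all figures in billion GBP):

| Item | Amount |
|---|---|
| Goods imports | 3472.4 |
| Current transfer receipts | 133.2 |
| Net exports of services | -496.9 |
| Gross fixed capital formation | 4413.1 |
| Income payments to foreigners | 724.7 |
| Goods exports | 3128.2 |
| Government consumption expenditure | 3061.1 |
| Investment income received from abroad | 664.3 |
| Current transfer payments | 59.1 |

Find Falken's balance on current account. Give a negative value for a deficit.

-827.4

Goods balance = 3128.2 - 3472.4 = -344.2
Services balance = -496.9
Trade balance (goods + services) = -344.2 + (-496.9) = -841.1
Net primary income = 664.3 - 724.7 = -60.4
Net secondary income = 133.2 - 59.1 = 74.1
Current account = -841.1 + (-60.4) + 74.1 = -827.4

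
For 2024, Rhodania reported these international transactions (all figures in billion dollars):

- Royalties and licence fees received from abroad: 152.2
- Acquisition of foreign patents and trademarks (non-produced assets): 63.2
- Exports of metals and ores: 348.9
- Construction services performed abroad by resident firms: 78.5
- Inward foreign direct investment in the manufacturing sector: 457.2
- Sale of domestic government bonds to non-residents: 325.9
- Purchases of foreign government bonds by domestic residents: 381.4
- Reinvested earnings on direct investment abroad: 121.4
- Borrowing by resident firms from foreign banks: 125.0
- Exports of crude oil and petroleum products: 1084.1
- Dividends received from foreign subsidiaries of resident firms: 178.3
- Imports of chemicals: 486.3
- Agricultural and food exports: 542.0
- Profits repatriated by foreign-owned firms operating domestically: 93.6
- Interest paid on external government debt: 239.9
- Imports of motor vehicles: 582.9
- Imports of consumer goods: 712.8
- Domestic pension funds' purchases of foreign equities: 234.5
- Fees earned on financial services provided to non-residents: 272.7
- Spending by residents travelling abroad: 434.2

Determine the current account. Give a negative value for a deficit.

Goods: 348.9 - 712.8 - 486.3 + 1084.1 + 542.0 - 582.9 = 193.0
Services: 272.7 + 152.2 - 434.2 + 78.5 = 69.2
Primary income: 121.4 - 93.6 + 178.3 - 239.9 = -33.8
Current account = 193.0 + 69.2 + (-33.8) = 228.4
(Excluded from the current account — capital account: acquisition of foreign patents and trademarks (non-produced assets) 63.2; financial account: inward foreign direct investment in the manufacturing sector 457.2, sale of domestic government bonds to non-residents 325.9, purchases of foreign government bonds by domestic residents 381.4, borrowing by resident firms from foreign banks 125.0, domestic pension funds' purchases of foreign equities 234.5.)

228.4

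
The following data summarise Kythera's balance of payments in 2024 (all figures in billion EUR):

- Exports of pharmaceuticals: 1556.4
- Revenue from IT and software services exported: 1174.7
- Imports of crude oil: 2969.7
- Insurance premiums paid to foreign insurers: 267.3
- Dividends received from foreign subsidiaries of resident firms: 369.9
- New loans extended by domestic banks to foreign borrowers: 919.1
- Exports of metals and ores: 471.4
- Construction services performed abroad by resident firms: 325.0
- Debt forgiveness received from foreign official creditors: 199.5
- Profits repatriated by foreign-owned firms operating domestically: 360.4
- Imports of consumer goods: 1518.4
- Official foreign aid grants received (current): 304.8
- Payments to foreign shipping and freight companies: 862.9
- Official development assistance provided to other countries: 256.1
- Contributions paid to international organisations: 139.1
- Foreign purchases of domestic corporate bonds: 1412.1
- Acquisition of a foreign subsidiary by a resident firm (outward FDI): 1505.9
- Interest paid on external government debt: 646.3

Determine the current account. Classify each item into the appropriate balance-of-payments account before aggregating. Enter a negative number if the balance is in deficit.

-2818.0

Goods: 471.4 - 2969.7 - 1518.4 + 1556.4 = -2460.3
Services: 325.0 - 267.3 - 862.9 + 1174.7 = 369.5
Primary income: -360.4 + 369.9 - 646.3 = -636.8
Secondary income: -256.1 - 139.1 + 304.8 = -90.4
Current account = (-2460.3) + 369.5 + (-636.8) + (-90.4) = -2818.0
(Excluded from the current account — financial account: new loans extended by domestic banks to foreign borrowers 919.1, foreign purchases of domestic corporate bonds 1412.1, acquisition of a foreign subsidiary by a resident firm (outward FDI) 1505.9; capital account: debt forgiveness received from foreign official creditors 199.5.)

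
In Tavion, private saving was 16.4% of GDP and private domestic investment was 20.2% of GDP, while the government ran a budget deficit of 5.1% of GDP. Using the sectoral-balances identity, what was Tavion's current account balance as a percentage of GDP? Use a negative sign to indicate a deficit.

By the sectoral-balances identity, CA = (S_private - I) + (T - G).
Private balance = 16.4 - 20.2 = -3.8
Government balance (T - G) = -5.1
CA = -3.8 + (-5.1) = -8.9

-8.9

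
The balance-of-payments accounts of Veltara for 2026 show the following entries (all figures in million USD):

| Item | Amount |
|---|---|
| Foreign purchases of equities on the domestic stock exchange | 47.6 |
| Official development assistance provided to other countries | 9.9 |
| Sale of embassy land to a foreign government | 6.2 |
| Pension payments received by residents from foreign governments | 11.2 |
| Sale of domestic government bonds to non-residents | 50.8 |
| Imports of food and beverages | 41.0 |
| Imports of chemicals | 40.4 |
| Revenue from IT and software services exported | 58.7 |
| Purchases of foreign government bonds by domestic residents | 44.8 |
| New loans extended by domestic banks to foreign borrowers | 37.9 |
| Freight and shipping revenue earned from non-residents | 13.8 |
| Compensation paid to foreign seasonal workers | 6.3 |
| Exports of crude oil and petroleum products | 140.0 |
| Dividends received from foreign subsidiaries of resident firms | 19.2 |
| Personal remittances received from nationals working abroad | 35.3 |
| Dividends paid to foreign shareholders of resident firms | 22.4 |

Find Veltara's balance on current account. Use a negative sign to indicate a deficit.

Goods: -41.0 + 140.0 - 40.4 = 58.6
Services: 13.8 + 58.7 = 72.5
Primary income: 19.2 - 6.3 - 22.4 = -9.5
Secondary income: 11.2 - 9.9 + 35.3 = 36.6
Current account = 58.6 + 72.5 + (-9.5) + 36.6 = 158.2
(Excluded from the current account — financial account: foreign purchases of equities on the domestic stock exchange 47.6, sale of domestic government bonds to non-residents 50.8, purchases of foreign government bonds by domestic residents 44.8, new loans extended by domestic banks to foreign borrowers 37.9; capital account: sale of embassy land to a foreign government 6.2.)

158.2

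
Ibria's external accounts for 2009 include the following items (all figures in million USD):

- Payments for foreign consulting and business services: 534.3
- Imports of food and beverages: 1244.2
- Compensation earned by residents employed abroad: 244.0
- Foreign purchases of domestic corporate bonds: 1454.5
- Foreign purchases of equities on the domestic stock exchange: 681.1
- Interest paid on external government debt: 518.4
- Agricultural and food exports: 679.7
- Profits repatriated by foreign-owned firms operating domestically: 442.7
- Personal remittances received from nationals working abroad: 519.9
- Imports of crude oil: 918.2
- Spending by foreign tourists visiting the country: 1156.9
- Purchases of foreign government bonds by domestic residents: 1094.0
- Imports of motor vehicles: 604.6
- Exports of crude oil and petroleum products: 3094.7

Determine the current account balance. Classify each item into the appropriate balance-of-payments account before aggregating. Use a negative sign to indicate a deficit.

Goods: -1244.2 + 3094.7 + 679.7 - 604.6 - 918.2 = 1007.4
Services: -534.3 + 1156.9 = 622.6
Primary income: -518.4 + 244.0 - 442.7 = -717.1
Secondary income: 519.9
Current account = 1007.4 + 622.6 + (-717.1) + 519.9 = 1432.8
(Excluded from the current account — financial account: foreign purchases of domestic corporate bonds 1454.5, foreign purchases of equities on the domestic stock exchange 681.1, purchases of foreign government bonds by domestic residents 1094.0.)

1432.8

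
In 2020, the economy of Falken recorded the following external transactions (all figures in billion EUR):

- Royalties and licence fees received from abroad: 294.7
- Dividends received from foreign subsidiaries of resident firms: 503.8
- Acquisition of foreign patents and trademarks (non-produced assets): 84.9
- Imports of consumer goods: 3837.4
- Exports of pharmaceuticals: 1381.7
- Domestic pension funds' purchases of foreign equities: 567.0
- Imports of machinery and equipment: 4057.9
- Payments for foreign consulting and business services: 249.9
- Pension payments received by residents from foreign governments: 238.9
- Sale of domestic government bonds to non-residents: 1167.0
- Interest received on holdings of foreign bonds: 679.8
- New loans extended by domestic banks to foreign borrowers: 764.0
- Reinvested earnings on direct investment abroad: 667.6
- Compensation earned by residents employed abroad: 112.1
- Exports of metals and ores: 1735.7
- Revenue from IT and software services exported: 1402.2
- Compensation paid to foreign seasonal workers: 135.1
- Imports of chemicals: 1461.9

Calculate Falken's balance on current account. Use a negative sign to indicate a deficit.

-2725.7

Goods: -3837.4 - 1461.9 + 1735.7 - 4057.9 + 1381.7 = -6239.8
Services: 294.7 + 1402.2 - 249.9 = 1447.0
Primary income: 112.1 - 135.1 + 503.8 + 667.6 + 679.8 = 1828.2
Secondary income: 238.9
Current account = (-6239.8) + 1447.0 + 1828.2 + 238.9 = -2725.7
(Excluded from the current account — capital account: acquisition of foreign patents and trademarks (non-produced assets) 84.9; financial account: domestic pension funds' purchases of foreign equities 567.0, sale of domestic government bonds to non-residents 1167.0, new loans extended by domestic banks to foreign borrowers 764.0.)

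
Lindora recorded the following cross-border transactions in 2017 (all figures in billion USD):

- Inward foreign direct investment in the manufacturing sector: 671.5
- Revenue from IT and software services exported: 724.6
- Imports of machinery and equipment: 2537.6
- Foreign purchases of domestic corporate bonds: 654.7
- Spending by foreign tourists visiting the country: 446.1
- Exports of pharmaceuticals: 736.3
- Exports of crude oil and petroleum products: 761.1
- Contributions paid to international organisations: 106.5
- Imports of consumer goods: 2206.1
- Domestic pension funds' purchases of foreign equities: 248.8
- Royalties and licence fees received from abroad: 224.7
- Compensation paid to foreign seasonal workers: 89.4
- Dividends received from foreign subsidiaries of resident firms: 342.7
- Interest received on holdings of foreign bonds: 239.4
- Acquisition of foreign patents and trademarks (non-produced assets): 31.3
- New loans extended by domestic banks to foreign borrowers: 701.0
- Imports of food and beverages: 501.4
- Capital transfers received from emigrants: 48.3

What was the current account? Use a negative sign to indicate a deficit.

Goods: -2537.6 + 761.1 - 2206.1 - 501.4 + 736.3 = -3747.7
Services: 224.7 + 724.6 + 446.1 = 1395.4
Primary income: 342.7 - 89.4 + 239.4 = 492.7
Secondary income: -106.5
Current account = (-3747.7) + 1395.4 + 492.7 + (-106.5) = -1966.1
(Excluded from the current account — financial account: inward foreign direct investment in the manufacturing sector 671.5, foreign purchases of domestic corporate bonds 654.7, domestic pension funds' purchases of foreign equities 248.8, new loans extended by domestic banks to foreign borrowers 701.0; capital account: acquisition of foreign patents and trademarks (non-produced assets) 31.3, capital transfers received from emigrants 48.3.)

-1966.1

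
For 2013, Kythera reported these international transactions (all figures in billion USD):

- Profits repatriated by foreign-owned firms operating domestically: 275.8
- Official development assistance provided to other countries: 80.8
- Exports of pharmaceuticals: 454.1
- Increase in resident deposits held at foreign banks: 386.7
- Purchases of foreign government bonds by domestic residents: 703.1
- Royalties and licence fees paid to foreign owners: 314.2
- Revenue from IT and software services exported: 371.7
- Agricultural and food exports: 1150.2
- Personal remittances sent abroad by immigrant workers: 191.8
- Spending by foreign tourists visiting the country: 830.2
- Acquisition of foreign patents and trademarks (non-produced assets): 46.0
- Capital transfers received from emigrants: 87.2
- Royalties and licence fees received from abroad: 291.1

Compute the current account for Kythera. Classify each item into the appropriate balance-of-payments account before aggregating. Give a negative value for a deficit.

Goods: 454.1 + 1150.2 = 1604.3
Services: 371.7 - 314.2 + 830.2 + 291.1 = 1178.8
Primary income: -275.8
Secondary income: -80.8 - 191.8 = -272.6
Current account = 1604.3 + 1178.8 + (-275.8) + (-272.6) = 2234.7
(Excluded from the current account — financial account: increase in resident deposits held at foreign banks 386.7, purchases of foreign government bonds by domestic residents 703.1; capital account: acquisition of foreign patents and trademarks (non-produced assets) 46.0, capital transfers received from emigrants 87.2.)

2234.7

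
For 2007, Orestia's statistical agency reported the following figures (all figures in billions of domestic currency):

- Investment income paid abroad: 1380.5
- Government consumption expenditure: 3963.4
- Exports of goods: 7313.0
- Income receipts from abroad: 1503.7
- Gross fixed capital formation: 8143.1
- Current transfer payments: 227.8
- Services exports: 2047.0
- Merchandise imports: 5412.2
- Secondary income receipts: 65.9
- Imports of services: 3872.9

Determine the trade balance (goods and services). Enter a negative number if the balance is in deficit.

74.9

Goods balance = 7313.0 - 5412.2 = 1900.8
Services balance = 2047.0 - 3872.9 = -1825.9
Trade balance (goods + services) = 1900.8 + (-1825.9) = 74.9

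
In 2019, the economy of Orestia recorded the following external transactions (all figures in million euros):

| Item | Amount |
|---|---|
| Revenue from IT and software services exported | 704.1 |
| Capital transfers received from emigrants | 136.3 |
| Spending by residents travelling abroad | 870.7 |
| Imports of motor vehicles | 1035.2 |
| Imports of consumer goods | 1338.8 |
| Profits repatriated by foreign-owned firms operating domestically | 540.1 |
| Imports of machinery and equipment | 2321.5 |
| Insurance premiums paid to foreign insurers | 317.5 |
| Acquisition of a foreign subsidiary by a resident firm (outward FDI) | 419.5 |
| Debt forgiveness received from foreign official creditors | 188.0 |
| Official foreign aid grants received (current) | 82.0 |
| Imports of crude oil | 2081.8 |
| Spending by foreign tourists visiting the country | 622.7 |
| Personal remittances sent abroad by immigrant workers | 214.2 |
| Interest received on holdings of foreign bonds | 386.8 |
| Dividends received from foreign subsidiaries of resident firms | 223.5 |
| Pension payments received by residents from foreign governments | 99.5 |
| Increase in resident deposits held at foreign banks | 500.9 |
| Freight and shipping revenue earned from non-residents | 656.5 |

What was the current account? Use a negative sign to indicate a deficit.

Goods: -2081.8 - 2321.5 - 1338.8 - 1035.2 = -6777.3
Services: 622.7 + 656.5 - 317.5 + 704.1 - 870.7 = 795.1
Primary income: 386.8 - 540.1 + 223.5 = 70.2
Secondary income: 99.5 - 214.2 + 82.0 = -32.7
Current account = (-6777.3) + 795.1 + 70.2 + (-32.7) = -5944.7
(Excluded from the current account — capital account: capital transfers received from emigrants 136.3, debt forgiveness received from foreign official creditors 188.0; financial account: acquisition of a foreign subsidiary by a resident firm (outward FDI) 419.5, increase in resident deposits held at foreign banks 500.9.)

-5944.7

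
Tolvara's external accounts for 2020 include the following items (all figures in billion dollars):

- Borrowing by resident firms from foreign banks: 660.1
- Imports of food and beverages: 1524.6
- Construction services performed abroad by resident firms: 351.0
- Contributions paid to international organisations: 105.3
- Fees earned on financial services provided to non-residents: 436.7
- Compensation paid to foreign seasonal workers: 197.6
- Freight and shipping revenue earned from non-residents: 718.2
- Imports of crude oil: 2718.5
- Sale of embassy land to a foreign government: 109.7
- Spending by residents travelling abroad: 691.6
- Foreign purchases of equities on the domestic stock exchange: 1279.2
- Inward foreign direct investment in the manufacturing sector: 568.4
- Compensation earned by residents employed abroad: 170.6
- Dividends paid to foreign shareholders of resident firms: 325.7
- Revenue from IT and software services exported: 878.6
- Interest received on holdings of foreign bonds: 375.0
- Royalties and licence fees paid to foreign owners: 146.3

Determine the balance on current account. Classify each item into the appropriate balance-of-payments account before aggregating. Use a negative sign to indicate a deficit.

-2779.5

Goods: -2718.5 - 1524.6 = -4243.1
Services: 718.2 + 436.7 + 351.0 - 146.3 - 691.6 + 878.6 = 1546.6
Primary income: -325.7 + 170.6 + 375.0 - 197.6 = 22.3
Secondary income: -105.3
Current account = (-4243.1) + 1546.6 + 22.3 + (-105.3) = -2779.5
(Excluded from the current account — financial account: borrowing by resident firms from foreign banks 660.1, foreign purchases of equities on the domestic stock exchange 1279.2, inward foreign direct investment in the manufacturing sector 568.4; capital account: sale of embassy land to a foreign government 109.7.)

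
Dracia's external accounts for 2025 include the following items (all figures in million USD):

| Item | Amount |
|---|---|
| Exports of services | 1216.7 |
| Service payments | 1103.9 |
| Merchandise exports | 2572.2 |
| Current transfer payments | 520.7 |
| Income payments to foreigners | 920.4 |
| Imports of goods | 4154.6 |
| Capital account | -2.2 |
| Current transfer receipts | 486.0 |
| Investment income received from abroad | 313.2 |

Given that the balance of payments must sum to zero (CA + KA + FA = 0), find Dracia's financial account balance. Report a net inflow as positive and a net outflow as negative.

2113.7

Goods balance = 2572.2 - 4154.6 = -1582.4
Services balance = 1216.7 - 1103.9 = 112.8
Trade balance (goods + services) = -1582.4 + 112.8 = -1469.6
Net primary income = 313.2 - 920.4 = -607.2
Net secondary income = 486.0 - 520.7 = -34.7
Current account = -1469.6 + (-607.2) + (-34.7) = -2111.5
Financial account = -(-2111.5 + (-2.2)) = 2113.7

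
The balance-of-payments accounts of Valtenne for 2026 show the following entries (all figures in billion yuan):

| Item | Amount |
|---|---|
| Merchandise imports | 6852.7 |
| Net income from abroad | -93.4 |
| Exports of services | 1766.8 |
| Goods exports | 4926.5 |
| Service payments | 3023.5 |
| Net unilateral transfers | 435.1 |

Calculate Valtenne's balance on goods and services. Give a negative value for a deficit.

-3182.9

Goods balance = 4926.5 - 6852.7 = -1926.2
Services balance = 1766.8 - 3023.5 = -1256.7
Trade balance (goods + services) = -1926.2 + (-1256.7) = -3182.9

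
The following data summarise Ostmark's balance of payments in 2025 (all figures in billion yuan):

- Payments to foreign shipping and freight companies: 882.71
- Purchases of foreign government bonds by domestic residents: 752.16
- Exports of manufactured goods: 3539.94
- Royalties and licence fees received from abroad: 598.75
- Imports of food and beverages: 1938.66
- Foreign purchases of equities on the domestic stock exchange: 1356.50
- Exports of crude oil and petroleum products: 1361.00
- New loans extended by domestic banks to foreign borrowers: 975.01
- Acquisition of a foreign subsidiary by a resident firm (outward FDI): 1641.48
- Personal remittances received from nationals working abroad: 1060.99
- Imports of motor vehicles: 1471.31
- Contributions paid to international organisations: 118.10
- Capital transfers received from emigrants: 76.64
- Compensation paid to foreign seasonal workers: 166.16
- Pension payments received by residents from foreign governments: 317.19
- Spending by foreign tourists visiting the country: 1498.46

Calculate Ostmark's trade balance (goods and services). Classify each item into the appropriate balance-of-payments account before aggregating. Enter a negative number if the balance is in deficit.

2705.47

Goods: -1938.66 - 1471.31 + 1361.00 + 3539.94 = 1490.97
Services: 598.75 + 1498.46 - 882.71 = 1214.50
Trade balance = 1490.97 + 1214.50 = 2705.47
(Excluded from the trade balance — financial account: purchases of foreign government bonds by domestic residents 752.16, foreign purchases of equities on the domestic stock exchange 1356.50, new loans extended by domestic banks to foreign borrowers 975.01, acquisition of a foreign subsidiary by a resident firm (outward FDI) 1641.48; secondary income: personal remittances received from nationals working abroad 1060.99, contributions paid to international organisations 118.10, pension payments received by residents from foreign governments 317.19; capital account: capital transfers received from emigrants 76.64; primary income: compensation paid to foreign seasonal workers 166.16.)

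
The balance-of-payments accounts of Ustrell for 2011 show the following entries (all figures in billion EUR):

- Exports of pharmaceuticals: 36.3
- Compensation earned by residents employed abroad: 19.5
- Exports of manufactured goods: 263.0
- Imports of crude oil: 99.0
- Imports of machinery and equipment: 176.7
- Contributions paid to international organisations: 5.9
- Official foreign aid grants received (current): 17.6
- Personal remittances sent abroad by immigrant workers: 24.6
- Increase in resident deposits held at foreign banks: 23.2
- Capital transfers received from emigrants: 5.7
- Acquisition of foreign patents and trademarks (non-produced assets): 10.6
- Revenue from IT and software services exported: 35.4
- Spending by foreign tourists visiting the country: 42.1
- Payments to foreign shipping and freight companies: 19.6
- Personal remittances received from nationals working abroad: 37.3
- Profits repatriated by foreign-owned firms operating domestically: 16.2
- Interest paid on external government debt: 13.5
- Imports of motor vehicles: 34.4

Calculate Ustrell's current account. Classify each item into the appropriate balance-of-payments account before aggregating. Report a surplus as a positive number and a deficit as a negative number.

61.3

Goods: 263.0 + 36.3 - 99.0 - 34.4 - 176.7 = -10.8
Services: 42.1 + 35.4 - 19.6 = 57.9
Primary income: -16.2 + 19.5 - 13.5 = -10.2
Secondary income: 17.6 - 24.6 - 5.9 + 37.3 = 24.4
Current account = (-10.8) + 57.9 + (-10.2) + 24.4 = 61.3
(Excluded from the current account — financial account: increase in resident deposits held at foreign banks 23.2; capital account: capital transfers received from emigrants 5.7, acquisition of foreign patents and trademarks (non-produced assets) 10.6.)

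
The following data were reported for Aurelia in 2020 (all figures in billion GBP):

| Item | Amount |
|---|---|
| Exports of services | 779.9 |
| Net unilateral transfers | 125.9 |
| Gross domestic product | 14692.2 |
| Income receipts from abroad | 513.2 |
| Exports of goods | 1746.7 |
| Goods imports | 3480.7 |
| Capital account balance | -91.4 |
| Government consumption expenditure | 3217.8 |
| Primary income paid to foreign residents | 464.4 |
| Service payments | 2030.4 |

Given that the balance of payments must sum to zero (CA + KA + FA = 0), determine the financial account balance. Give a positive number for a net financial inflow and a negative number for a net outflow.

Goods balance = 1746.7 - 3480.7 = -1734.0
Services balance = 779.9 - 2030.4 = -1250.5
Trade balance (goods + services) = -1734.0 + (-1250.5) = -2984.5
Net primary income = 513.2 - 464.4 = 48.8
Net secondary income = 125.9
Current account = -2984.5 + 48.8 + 125.9 = -2809.8
Financial account = -(-2809.8 + (-91.4)) = 2901.2

2901.2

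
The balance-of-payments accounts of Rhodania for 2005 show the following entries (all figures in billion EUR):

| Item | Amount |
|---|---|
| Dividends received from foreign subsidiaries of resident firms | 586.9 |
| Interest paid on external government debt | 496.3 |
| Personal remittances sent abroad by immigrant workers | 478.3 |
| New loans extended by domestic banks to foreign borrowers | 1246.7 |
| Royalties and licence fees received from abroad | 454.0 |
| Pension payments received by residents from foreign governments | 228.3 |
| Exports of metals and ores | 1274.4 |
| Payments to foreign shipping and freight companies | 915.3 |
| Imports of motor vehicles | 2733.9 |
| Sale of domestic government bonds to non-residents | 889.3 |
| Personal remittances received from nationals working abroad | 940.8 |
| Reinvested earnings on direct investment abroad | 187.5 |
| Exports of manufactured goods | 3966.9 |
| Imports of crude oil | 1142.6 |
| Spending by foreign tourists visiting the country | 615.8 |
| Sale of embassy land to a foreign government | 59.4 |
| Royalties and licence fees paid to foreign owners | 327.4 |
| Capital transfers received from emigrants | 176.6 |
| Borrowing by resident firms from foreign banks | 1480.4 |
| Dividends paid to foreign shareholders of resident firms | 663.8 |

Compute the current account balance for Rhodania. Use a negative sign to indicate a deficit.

Goods: -1142.6 + 1274.4 - 2733.9 + 3966.9 = 1364.8
Services: 454.0 - 915.3 + 615.8 - 327.4 = -172.9
Primary income: 187.5 - 663.8 - 496.3 + 586.9 = -385.7
Secondary income: -478.3 + 228.3 + 940.8 = 690.8
Current account = 1364.8 + (-172.9) + (-385.7) + 690.8 = 1497.0
(Excluded from the current account — financial account: new loans extended by domestic banks to foreign borrowers 1246.7, sale of domestic government bonds to non-residents 889.3, borrowing by resident firms from foreign banks 1480.4; capital account: sale of embassy land to a foreign government 59.4, capital transfers received from emigrants 176.6.)

1497.0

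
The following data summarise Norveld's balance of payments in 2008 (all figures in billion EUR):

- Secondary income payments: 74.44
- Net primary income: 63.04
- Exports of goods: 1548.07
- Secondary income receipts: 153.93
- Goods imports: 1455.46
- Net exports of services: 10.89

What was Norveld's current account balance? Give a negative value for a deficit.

246.03

Goods balance = 1548.07 - 1455.46 = 92.61
Services balance = 10.89
Trade balance (goods + services) = 92.61 + 10.89 = 103.50
Net primary income = 63.04
Net secondary income = 153.93 - 74.44 = 79.49
Current account = 103.50 + 63.04 + 79.49 = 246.03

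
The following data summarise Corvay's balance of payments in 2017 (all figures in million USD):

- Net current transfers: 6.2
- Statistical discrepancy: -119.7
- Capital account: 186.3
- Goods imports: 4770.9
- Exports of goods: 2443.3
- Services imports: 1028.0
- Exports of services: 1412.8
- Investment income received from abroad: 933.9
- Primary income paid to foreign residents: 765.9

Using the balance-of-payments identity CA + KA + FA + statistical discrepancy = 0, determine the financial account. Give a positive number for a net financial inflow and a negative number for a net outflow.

Goods balance = 2443.3 - 4770.9 = -2327.6
Services balance = 1412.8 - 1028.0 = 384.8
Trade balance (goods + services) = -2327.6 + 384.8 = -1942.8
Net primary income = 933.9 - 765.9 = 168.0
Net secondary income = 6.2
Current account = -1942.8 + 168.0 + 6.2 = -1768.6
Financial account = -(-1768.6 + 186.3 + (-119.7)) = 1702.0

1702.0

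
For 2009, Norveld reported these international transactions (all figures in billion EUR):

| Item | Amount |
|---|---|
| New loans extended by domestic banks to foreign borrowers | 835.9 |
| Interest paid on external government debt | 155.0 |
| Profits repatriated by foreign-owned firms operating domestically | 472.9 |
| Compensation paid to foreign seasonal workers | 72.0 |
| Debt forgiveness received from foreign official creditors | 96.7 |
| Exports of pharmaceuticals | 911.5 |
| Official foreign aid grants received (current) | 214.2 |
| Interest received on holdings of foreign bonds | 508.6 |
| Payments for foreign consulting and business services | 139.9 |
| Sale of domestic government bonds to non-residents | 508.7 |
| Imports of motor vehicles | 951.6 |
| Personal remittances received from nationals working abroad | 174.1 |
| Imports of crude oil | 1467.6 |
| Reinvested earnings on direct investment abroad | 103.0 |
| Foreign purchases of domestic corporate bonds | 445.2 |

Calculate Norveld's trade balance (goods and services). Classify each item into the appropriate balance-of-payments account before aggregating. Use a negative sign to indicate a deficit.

Goods: 911.5 - 1467.6 - 951.6 = -1507.7
Services: -139.9
Trade balance = -1507.7 + (-139.9) = -1647.6
(Excluded from the trade balance — financial account: new loans extended by domestic banks to foreign borrowers 835.9, sale of domestic government bonds to non-residents 508.7, foreign purchases of domestic corporate bonds 445.2; primary income: interest paid on external government debt 155.0, profits repatriated by foreign-owned firms operating domestically 472.9, compensation paid to foreign seasonal workers 72.0, interest received on holdings of foreign bonds 508.6, reinvested earnings on direct investment abroad 103.0; capital account: debt forgiveness received from foreign official creditors 96.7; secondary income: official foreign aid grants received (current) 214.2, personal remittances received from nationals working abroad 174.1.)

-1647.6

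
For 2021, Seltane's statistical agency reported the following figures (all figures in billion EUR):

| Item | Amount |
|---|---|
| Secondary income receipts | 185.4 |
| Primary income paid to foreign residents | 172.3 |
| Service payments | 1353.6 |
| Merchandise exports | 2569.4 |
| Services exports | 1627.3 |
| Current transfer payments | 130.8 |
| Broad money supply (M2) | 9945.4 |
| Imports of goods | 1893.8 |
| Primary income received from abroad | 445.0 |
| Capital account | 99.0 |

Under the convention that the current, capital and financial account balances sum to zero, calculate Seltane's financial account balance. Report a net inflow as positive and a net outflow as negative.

Goods balance = 2569.4 - 1893.8 = 675.6
Services balance = 1627.3 - 1353.6 = 273.7
Trade balance (goods + services) = 675.6 + 273.7 = 949.3
Net primary income = 445.0 - 172.3 = 272.7
Net secondary income = 185.4 - 130.8 = 54.6
Current account = 949.3 + 272.7 + 54.6 = 1276.6
Financial account = -(1276.6 + 99.0) = -1375.6

-1375.6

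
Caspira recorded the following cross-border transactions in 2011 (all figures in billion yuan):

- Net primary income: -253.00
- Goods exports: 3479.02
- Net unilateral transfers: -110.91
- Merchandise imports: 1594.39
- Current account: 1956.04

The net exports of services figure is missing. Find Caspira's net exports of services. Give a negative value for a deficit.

Current account = goods balance + services balance + net primary income + net secondary income
Sum of the known components = 1520.72
Net exports of services = CA - (known components) = 1956.04 - 1520.72 = 435.32

435.32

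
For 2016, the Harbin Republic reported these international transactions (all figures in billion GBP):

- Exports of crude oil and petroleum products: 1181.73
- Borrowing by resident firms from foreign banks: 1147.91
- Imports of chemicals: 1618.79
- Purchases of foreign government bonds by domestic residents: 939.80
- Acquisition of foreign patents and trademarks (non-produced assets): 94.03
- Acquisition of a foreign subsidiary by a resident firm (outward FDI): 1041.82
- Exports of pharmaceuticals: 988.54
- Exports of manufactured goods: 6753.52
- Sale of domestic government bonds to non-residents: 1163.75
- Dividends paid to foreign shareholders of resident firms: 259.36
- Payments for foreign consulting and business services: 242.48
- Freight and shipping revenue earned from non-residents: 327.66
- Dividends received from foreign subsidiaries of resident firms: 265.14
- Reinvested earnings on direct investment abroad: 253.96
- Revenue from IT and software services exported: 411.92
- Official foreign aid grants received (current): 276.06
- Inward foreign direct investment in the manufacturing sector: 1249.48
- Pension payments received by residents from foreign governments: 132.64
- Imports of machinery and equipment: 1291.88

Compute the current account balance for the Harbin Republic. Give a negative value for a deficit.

Goods: 988.54 + 6753.52 + 1181.73 - 1291.88 - 1618.79 = 6013.12
Services: 327.66 - 242.48 + 411.92 = 497.10
Primary income: 253.96 - 259.36 + 265.14 = 259.74
Secondary income: 132.64 + 276.06 = 408.70
Current account = 6013.12 + 497.10 + 259.74 + 408.70 = 7178.66
(Excluded from the current account — financial account: borrowing by resident firms from foreign banks 1147.91, purchases of foreign government bonds by domestic residents 939.80, acquisition of a foreign subsidiary by a resident firm (outward FDI) 1041.82, sale of domestic government bonds to non-residents 1163.75, inward foreign direct investment in the manufacturing sector 1249.48; capital account: acquisition of foreign patents and trademarks (non-produced assets) 94.03.)

7178.66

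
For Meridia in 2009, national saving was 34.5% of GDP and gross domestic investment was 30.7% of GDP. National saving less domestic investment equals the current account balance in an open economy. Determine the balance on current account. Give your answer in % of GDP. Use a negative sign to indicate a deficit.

CA = S - I = 34.5 - 30.7 = 3.8

3.8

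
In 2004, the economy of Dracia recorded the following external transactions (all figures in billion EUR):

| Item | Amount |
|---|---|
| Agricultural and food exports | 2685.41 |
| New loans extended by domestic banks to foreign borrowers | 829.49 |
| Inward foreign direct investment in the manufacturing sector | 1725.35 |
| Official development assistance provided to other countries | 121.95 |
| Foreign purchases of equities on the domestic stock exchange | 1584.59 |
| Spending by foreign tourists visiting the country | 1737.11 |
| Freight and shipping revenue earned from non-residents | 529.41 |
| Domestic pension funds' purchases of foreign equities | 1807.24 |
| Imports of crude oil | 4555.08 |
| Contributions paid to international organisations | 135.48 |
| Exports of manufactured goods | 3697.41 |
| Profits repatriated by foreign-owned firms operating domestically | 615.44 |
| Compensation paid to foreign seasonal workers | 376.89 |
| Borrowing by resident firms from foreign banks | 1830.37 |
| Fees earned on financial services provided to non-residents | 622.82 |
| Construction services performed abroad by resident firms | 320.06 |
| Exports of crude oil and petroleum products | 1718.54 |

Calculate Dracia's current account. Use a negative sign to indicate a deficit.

Goods: 2685.41 + 1718.54 + 3697.41 - 4555.08 = 3546.28
Services: 320.06 + 529.41 + 622.82 + 1737.11 = 3209.40
Primary income: -376.89 - 615.44 = -992.33
Secondary income: -121.95 - 135.48 = -257.43
Current account = 3546.28 + 3209.40 + (-992.33) + (-257.43) = 5505.92
(Excluded from the current account — financial account: new loans extended by domestic banks to foreign borrowers 829.49, inward foreign direct investment in the manufacturing sector 1725.35, foreign purchases of equities on the domestic stock exchange 1584.59, domestic pension funds' purchases of foreign equities 1807.24, borrowing by resident firms from foreign banks 1830.37.)

5505.92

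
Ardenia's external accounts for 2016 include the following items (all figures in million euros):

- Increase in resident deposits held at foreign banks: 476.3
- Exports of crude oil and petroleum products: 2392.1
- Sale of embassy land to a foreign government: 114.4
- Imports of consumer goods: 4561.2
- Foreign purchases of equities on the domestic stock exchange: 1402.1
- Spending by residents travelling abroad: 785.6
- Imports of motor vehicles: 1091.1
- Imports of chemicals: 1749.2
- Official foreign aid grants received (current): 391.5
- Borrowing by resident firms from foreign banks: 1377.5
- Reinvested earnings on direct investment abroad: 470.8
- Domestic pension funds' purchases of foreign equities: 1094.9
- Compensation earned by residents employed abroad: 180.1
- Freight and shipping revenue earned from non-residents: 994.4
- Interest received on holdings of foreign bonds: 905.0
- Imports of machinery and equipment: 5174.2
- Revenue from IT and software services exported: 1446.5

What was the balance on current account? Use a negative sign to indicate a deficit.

Goods: 2392.1 - 1091.1 - 1749.2 - 5174.2 - 4561.2 = -10183.6
Services: -785.6 + 1446.5 + 994.4 = 1655.3
Primary income: 905.0 + 470.8 + 180.1 = 1555.9
Secondary income: 391.5
Current account = (-10183.6) + 1655.3 + 1555.9 + 391.5 = -6580.9
(Excluded from the current account — financial account: increase in resident deposits held at foreign banks 476.3, foreign purchases of equities on the domestic stock exchange 1402.1, borrowing by resident firms from foreign banks 1377.5, domestic pension funds' purchases of foreign equities 1094.9; capital account: sale of embassy land to a foreign government 114.4.)

-6580.9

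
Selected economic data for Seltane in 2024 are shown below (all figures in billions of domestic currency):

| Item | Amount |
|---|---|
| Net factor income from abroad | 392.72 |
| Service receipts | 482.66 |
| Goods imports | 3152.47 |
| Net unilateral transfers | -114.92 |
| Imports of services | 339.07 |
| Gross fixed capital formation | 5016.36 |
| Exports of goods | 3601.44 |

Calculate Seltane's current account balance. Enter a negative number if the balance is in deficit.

870.36

Goods balance = 3601.44 - 3152.47 = 448.97
Services balance = 482.66 - 339.07 = 143.59
Trade balance (goods + services) = 448.97 + 143.59 = 592.56
Net primary income = 392.72
Net secondary income = -114.92
Current account = 592.56 + 392.72 + (-114.92) = 870.36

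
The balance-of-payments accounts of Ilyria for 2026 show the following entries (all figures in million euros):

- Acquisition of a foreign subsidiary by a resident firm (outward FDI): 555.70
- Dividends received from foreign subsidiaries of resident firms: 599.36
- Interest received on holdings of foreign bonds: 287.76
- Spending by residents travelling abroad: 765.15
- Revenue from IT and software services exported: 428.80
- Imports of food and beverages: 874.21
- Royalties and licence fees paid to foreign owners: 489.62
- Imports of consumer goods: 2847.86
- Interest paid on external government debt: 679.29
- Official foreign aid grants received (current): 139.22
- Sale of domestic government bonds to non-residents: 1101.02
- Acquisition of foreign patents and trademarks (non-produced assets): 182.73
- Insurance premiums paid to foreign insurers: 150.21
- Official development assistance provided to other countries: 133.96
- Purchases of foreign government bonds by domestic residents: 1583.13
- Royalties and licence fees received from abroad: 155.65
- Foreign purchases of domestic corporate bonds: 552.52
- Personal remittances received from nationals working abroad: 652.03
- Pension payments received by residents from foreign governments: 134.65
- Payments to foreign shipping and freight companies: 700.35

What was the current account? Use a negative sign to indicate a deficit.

-4243.18

Goods: -2847.86 - 874.21 = -3722.07
Services: -700.35 - 150.21 + 155.65 - 489.62 + 428.80 - 765.15 = -1520.88
Primary income: 599.36 + 287.76 - 679.29 = 207.83
Secondary income: 652.03 + 134.65 - 133.96 + 139.22 = 791.94
Current account = (-3722.07) + (-1520.88) + 207.83 + 791.94 = -4243.18
(Excluded from the current account — financial account: acquisition of a foreign subsidiary by a resident firm (outward FDI) 555.70, sale of domestic government bonds to non-residents 1101.02, purchases of foreign government bonds by domestic residents 1583.13, foreign purchases of domestic corporate bonds 552.52; capital account: acquisition of foreign patents and trademarks (non-produced assets) 182.73.)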